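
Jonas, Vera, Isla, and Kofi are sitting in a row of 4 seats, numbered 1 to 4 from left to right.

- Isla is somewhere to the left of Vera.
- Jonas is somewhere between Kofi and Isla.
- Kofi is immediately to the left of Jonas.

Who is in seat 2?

With clues 1–2, Isla and Kofi are ruled out for seat 2.
With clues 1–3, Vera is ruled out for seat 2.
So seat 2 is Jonas.

Jonas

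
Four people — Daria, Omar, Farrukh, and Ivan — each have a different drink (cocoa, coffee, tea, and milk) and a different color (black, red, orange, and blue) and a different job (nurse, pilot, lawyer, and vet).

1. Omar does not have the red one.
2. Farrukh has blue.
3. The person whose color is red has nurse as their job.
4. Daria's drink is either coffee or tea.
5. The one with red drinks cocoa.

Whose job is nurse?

Ivan

With clues 1–3, Farrukh and Omar are impossible for the one with job nurse.
With clues 1–5, Daria is impossible for the one with job nurse.
That leaves Ivan.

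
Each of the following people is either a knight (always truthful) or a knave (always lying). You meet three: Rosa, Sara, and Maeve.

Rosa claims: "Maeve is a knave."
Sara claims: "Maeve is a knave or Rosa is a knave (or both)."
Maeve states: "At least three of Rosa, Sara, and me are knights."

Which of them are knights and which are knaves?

Rosa: knight, Sara: knight, Maeve: knave

Consider Rosa. Suppose Rosa is a knave.
Then no assignment of the remaining roles makes every statement match its speaker's type — contradiction.
So Rosa is a knight.
Consider Sara. Suppose Sara is a knave.
Then no assignment of the remaining roles makes every statement match its speaker's type — contradiction.
So Sara is a knight.
Consider Maeve. Suppose Maeve is a knight.
Then Rosa's statement comes out false, contradicting Rosa being a knight.
So Maeve is a knave.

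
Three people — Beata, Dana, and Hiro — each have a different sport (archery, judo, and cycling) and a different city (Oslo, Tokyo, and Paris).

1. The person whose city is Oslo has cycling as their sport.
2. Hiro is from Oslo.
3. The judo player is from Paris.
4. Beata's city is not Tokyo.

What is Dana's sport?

archery

With clues 1–2, cycling is impossible for Dana's sport.
With clues 1–4, judo is impossible for Dana's sport.
That leaves archery.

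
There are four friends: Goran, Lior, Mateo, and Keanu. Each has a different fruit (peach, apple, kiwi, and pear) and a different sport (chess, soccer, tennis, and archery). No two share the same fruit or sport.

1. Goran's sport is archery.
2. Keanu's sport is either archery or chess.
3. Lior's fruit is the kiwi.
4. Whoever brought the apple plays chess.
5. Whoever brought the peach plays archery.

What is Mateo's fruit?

pear

With clues 1–3, kiwi is impossible for Mateo's fruit.
With clues 1–4, apple is impossible for Mateo's fruit.
With clues 1–5, peach is impossible for Mateo's fruit.
That leaves pear.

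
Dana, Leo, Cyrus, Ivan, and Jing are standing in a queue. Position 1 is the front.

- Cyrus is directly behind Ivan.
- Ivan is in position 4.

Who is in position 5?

With clue 1, Ivan is ruled out for position 5.
With clues 1–2, Dana, Jing, and Leo are ruled out for position 5.
So position 5 is Cyrus.

Cyrus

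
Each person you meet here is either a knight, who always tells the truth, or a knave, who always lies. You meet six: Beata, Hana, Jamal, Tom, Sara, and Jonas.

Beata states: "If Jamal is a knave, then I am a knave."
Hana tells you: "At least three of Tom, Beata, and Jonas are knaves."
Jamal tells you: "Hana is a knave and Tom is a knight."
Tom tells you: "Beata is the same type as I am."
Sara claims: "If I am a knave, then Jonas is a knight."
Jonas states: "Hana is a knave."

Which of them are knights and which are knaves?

Beata: knight, Hana: knave, Jamal: knight, Tom: knight, Sara: knight, Jonas: knight

Consider Beata. Suppose Beata is a knave.
Then Beata's own statement would have to be false, but it can't be — contradiction.
So Beata is a knight.
With that fixed, Hana's statement is false, so Hana is a knave.
With that fixed, Jonas's statement is true, so Jonas is a knight.
With that fixed, Sara's statement is true, so Sara is a knight.
Consider Jamal. Suppose Jamal is a knave.
Then Beata's statement comes out false, contradicting Beata being a knight.
So Jamal is a knight.
Consider Tom. Suppose Tom is a knave.
Then Jamal's statement comes out false, contradicting Jamal being a knight.
So Tom is a knight.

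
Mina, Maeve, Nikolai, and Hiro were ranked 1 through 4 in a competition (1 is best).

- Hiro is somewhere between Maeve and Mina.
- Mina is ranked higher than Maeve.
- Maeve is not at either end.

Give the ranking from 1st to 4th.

Mina, Hiro, Maeve, Nikolai

From clue 1: Hiro is in {2,3}.
From clues 1–2: Mina is in {1,2}.
From clues 1–3: Mina → rank 1, Hiro → rank 2, Maeve → rank 3, Nikolai → rank 4.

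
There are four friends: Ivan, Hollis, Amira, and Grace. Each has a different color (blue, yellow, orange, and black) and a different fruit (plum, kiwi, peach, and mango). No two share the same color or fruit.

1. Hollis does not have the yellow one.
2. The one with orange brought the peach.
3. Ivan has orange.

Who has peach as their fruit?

Ivan

With clues 1–3, Amira, Grace, and Hollis are impossible for the one with fruit peach.
That leaves Ivan.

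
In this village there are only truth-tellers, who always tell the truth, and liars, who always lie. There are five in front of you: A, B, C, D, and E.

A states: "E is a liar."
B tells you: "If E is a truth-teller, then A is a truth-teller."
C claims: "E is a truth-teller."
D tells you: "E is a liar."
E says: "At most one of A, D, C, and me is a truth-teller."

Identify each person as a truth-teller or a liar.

Consider A. Suppose A is a liar.
Then no assignment of the remaining roles makes every statement match its speaker's type — contradiction.
So A is a truth-teller.
With that fixed, B's statement is true, so B is a truth-teller.
Consider C. Suppose C is a truth-teller.
Then no assignment of the remaining roles makes every statement match its speaker's type — contradiction.
So C is a liar.
Consider D. Suppose D is a liar.
Then whichever role E has, E's statement has the wrong truth value — contradiction.
So D is a truth-teller.
With that fixed, E's statement is false, so E is a liar.

A: truth-teller, B: truth-teller, C: liar, D: truth-teller, E: liar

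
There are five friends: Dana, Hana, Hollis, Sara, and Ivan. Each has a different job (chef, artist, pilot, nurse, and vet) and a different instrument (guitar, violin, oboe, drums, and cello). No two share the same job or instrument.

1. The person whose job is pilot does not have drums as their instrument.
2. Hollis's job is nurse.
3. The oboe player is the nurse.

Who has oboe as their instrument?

With clues 1–3, Dana, Hana, Ivan, and Sara are impossible for the one with instrument oboe.
That leaves Hollis.

Hollis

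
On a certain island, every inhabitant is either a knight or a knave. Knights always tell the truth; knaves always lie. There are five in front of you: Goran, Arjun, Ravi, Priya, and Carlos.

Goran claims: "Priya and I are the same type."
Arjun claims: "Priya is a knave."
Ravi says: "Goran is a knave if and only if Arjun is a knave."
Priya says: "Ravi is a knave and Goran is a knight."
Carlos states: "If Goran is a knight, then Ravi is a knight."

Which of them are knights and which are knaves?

Consider Goran. Suppose Goran is a knave.
Then no assignment of the remaining roles makes every statement match its speaker's type — contradiction.
So Goran is a knight.
Consider Arjun. Suppose Arjun is a knight.
Then no assignment of the remaining roles makes every statement match its speaker's type — contradiction.
So Arjun is a knave.
With that fixed, Ravi's statement is false, so Ravi is a knave.
With that fixed, Priya's statement is true, so Priya is a knight.
With that fixed, Carlos's statement is false, so Carlos is a knave.

Goran: knight, Arjun: knave, Ravi: knave, Priya: knight, Carlos: knave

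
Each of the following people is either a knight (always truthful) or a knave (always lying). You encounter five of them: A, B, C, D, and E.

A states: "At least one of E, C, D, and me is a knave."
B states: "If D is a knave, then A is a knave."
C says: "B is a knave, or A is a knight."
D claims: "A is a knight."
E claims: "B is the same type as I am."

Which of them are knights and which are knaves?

Consider A. Suppose A is a knave.
Then A's own statement would have to be false, but it can't be — contradiction.
So A is a knight.
With that fixed, C's statement is true, so C is a knight.
With that fixed, D's statement is true, so D is a knight.
With that fixed, B's statement is true, so B is a knight.
Consider E. Suppose E is a knight.
Then A's statement comes out false, contradicting A being a knight.
So E is a knave.

A: knight, B: knight, C: knight, D: knight, E: knave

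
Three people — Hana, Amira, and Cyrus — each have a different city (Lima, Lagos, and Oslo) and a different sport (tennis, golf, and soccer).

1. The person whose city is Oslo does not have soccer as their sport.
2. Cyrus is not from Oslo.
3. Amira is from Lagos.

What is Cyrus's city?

With clues 1–2, Oslo is impossible for Cyrus's city.
With clues 1–3, Lagos is impossible for Cyrus's city.
That leaves Lima.

Lima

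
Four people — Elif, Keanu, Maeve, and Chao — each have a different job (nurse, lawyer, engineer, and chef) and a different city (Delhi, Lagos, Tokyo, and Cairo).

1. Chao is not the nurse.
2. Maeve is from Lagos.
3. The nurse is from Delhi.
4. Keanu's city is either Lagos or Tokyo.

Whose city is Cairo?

With clues 1–2, Maeve is impossible for the one with city Cairo.
With clues 1–4, Elif and Keanu are impossible for the one with city Cairo.
That leaves Chao.

Chao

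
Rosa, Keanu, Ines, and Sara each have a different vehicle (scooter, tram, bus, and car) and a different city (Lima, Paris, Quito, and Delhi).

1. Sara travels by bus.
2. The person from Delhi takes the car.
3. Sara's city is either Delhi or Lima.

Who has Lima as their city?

Sara

With clues 1–3, Ines, Keanu, and Rosa are impossible for the one with city Lima.
That leaves Sara.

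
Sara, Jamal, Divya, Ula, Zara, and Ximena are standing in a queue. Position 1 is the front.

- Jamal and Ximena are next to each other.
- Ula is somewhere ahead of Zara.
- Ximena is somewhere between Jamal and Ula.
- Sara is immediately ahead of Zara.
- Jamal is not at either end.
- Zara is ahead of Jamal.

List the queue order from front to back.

From clues 1–2: Ula is in {1,2,3,4,5}.
From clues 1–3: Ximena is in {2,3,4,5}.
From clues 1–4: Sara is in {2,3,4,5}.
From clues 1–5: Sara is in {2,4,5}.
From clues 1–6: Ula → position 1, Sara → position 2, Zara → position 3, Ximena → position 4, Jamal → position 5, Divya → position 6.

Ula, Sara, Zara, Ximena, Jamal, Divya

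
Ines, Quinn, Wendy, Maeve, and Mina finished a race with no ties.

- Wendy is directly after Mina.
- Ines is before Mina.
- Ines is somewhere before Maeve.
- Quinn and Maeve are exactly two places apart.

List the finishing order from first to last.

Quinn, Ines, Maeve, Mina, Wendy

From clue 1: Wendy is in {2,3,4,5}.
From clues 1–2: Ines is in {1,2,3}.
From clues 1–3: Ines is in {1,2}.
From clues 1–4: Quinn → place 1, Ines → place 2, Maeve → place 3, Mina → place 4, Wendy → place 5.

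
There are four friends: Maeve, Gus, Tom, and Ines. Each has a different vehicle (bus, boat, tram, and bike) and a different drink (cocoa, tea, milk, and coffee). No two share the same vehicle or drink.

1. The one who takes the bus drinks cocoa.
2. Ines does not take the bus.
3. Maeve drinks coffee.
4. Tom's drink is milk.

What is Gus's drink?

With clues 1–3, coffee is impossible for Gus's drink.
With clues 1–4, milk and tea are impossible for Gus's drink.
That leaves cocoa.

cocoa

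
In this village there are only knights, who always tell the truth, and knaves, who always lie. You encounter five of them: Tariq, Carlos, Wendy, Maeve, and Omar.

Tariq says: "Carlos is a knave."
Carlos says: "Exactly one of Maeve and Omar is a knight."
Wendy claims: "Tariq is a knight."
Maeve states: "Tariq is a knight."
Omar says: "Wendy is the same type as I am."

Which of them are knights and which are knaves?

Tariq: knight, Carlos: knave, Wendy: knight, Maeve: knight, Omar: knight

Consider Tariq. Suppose Tariq is a knave.
Then no assignment of the remaining roles makes every statement match its speaker's type — contradiction.
So Tariq is a knight.
With that fixed, Wendy's statement is true, so Wendy is a knight.
With that fixed, Maeve's statement is true, so Maeve is a knight.
Consider Carlos. Suppose Carlos is a knight.
Then Tariq's statement comes out false, contradicting Tariq being a knight.
So Carlos is a knave.
Consider Omar. Suppose Omar is a knave.
Then Carlos's statement comes out true, contradicting Carlos being a knave.
So Omar is a knight.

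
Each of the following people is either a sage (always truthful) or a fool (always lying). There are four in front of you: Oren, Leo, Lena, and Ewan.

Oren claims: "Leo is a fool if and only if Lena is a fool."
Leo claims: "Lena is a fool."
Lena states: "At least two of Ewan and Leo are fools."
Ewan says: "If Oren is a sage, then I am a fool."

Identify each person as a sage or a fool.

Consider Oren. Suppose Oren is a sage.
Then whichever role Ewan has, Ewan's statement has the wrong truth value — contradiction.
So Oren is a fool.
With that fixed, Ewan's statement is true, so Ewan is a sage.
With that fixed, Lena's statement is false, so Lena is a fool.
With that fixed, Leo's statement is true, so Leo is a sage.

Oren: fool, Leo: sage, Lena: fool, Ewan: sage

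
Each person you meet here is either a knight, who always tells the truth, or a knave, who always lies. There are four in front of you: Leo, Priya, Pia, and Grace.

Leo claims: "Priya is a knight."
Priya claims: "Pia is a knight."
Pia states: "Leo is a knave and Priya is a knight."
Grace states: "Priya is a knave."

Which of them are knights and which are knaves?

Leo: knave, Priya: knave, Pia: knave, Grace: knight

Consider Leo. Suppose Leo is a knight.
Then no assignment of the remaining roles makes every statement match its speaker's type — contradiction.
So Leo is a knave.
Consider Priya. Suppose Priya is a knight.
Then Leo's statement comes out true, contradicting Leo being a knave.
So Priya is a knave.
With that fixed, Pia's statement is false, so Pia is a knave.
With that fixed, Grace's statement is true, so Grace is a knight.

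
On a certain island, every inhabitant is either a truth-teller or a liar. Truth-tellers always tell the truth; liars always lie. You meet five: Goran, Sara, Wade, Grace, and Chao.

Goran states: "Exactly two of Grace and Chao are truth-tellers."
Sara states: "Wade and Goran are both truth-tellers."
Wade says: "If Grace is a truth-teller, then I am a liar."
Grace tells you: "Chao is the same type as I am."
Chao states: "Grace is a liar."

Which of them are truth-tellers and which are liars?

Consider Goran. Suppose Goran is a truth-teller.
Then no assignment of the remaining roles makes every statement match its speaker's type — contradiction.
So Goran is a liar.
With that fixed, Sara's statement is false, so Sara is a liar.
Consider Wade. Suppose Wade is a liar.
Then Wade's own statement would have to be false, but it can't be — contradiction.
So Wade is a truth-teller.
Consider Grace. Suppose Grace is a truth-teller.
Then Wade's statement comes out false, contradicting Wade being a truth-teller.
So Grace is a liar.
With that fixed, Chao's statement is true, so Chao is a truth-teller.

Goran: liar, Sara: liar, Wade: truth-teller, Grace: liar, Chao: truth-teller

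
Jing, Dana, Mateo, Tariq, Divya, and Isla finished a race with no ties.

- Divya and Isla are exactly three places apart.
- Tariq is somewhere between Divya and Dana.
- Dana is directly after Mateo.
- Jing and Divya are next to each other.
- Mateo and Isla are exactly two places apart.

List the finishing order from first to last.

From clues 1–2: Tariq is in {2,3,4,5}.
From clues 1–3: Dana is in {2,6}.
From clues 1–4: Jing is in {2,5}.
From clues 1–5: Mateo → place 1, Dana → place 2, Isla → place 3, Tariq → place 4, Jing → place 5, Divya → place 6.

Mateo, Dana, Isla, Tariq, Jing, Divya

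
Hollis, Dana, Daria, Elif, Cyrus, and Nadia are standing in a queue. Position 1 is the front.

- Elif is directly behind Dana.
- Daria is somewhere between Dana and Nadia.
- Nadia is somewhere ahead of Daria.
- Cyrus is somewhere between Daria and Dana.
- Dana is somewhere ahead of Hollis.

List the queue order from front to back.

From clue 1: Dana is in {1,2,3,4,5}.
From clues 1–2: Daria is in {2,3,4,5}.
From clues 1–3: Dana is in {3,4,5}.
From clues 1–4: Dana is in {4,5}.
From clues 1–5: Nadia → position 1, Daria → position 2, Cyrus → position 3, Dana → position 4, Elif → position 5, Hollis → position 6.

Nadia, Daria, Cyrus, Dana, Elif, Hollis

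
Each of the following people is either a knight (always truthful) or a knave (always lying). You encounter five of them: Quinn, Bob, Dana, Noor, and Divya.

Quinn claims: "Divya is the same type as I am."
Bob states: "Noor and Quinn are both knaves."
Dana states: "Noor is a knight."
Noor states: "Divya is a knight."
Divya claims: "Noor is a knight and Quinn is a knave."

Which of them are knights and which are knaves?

Consider Quinn. Suppose Quinn is a knight.
Then no assignment of the remaining roles makes every statement match its speaker's type — contradiction.
So Quinn is a knave.
Consider Bob. Suppose Bob is a knight.
Then no assignment of the remaining roles makes every statement match its speaker's type — contradiction.
So Bob is a knave.
Consider Dana. Suppose Dana is a knave.
Then no assignment of the remaining roles makes every statement match its speaker's type — contradiction.
So Dana is a knight.
Consider Noor. Suppose Noor is a knave.
Then Bob's statement comes out true, contradicting Bob being a knave.
So Noor is a knight.
With that fixed, Divya's statement is true, so Divya is a knight.

Quinn: knave, Bob: knave, Dana: knight, Noor: knight, Divya: knight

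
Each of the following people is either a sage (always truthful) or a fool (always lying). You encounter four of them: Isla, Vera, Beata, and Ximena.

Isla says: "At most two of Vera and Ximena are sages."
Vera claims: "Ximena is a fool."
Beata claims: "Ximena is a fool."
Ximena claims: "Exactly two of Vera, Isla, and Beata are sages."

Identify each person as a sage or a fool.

Regardless of anyone's role, Isla's statement is true, so Isla is a sage.
Consider Vera. Suppose Vera is a fool.
Then no assignment of the remaining roles makes every statement match its speaker's type — contradiction.
So Vera is a sage.
Consider Beata. Suppose Beata is a fool.
Then no assignment of the remaining roles makes every statement match its speaker's type — contradiction.
So Beata is a sage.
With that fixed, Ximena's statement is false, so Ximena is a fool.

Isla: sage, Vera: sage, Beata: sage, Ximena: fool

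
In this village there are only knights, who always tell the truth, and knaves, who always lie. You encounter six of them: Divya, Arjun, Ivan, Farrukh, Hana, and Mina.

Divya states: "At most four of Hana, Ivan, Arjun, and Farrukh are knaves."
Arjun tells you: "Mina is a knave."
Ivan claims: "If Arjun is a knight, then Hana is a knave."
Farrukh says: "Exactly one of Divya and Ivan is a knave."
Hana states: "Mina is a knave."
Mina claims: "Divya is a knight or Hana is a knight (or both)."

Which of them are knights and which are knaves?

Divya: knight, Arjun: knave, Ivan: knight, Farrukh: knave, Hana: knave, Mina: knight

Regardless of anyone's role, Divya's statement is true, so Divya is a knight.
With that fixed, Mina's statement is true, so Mina is a knight.
With that fixed, Arjun's statement is false, so Arjun is a knave.
With that fixed, Ivan's statement is true, so Ivan is a knight.
With that fixed, Farrukh's statement is false, so Farrukh is a knave.
With that fixed, Hana's statement is false, so Hana is a knave.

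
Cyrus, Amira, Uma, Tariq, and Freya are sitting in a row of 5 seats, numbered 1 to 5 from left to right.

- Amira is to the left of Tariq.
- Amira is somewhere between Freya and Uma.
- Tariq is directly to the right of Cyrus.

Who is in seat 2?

Amira

With clues 1–2, Tariq is ruled out for seat 2.
With clues 1–3, Cyrus, Freya, and Uma are ruled out for seat 2.
So seat 2 is Amira.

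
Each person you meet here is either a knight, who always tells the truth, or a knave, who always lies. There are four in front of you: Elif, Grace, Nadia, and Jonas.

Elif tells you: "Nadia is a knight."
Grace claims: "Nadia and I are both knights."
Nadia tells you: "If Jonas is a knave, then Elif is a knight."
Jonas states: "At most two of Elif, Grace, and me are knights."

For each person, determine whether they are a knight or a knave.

Consider Elif. Suppose Elif is a knave.
Then no assignment of the remaining roles makes every statement match its speaker's type — contradiction.
So Elif is a knight.
With that fixed, Nadia's statement is true, so Nadia is a knight.
Consider Grace. Suppose Grace is a knight.
Then whichever role Jonas has, Jonas's statement has the wrong truth value — contradiction.
So Grace is a knave.
With that fixed, Jonas's statement is true, so Jonas is a knight.

Elif: knight, Grace: knave, Nadia: knight, Jonas: knight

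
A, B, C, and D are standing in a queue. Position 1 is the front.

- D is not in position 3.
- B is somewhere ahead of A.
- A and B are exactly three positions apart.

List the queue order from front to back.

From clue 1: D is in {1,2,4}.
From clues 1–2: A is in {2,3,4}.
From clues 1–3: B → position 1, D → position 2, C → position 3, A → position 4.

B, D, C, A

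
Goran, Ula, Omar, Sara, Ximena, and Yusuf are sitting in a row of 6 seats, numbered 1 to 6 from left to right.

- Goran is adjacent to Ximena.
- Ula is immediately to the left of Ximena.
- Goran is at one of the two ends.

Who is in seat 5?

With clues 1–2, Ula is ruled out for seat 5.
With clues 1–3, Goran, Omar, Sara, and Yusuf are ruled out for seat 5.
So seat 5 is Ximena.

Ximena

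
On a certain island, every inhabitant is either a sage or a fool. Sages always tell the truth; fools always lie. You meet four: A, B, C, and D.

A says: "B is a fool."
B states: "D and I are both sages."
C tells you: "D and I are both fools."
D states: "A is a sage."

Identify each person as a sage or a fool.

Consider A. Suppose A is a fool.
Then no assignment of the remaining roles makes every statement match its speaker's type — contradiction.
So A is a sage.
With that fixed, D's statement is true, so D is a sage.
With that fixed, C's statement is false, so C is a fool.
Consider B. Suppose B is a sage.
Then A's statement comes out false, contradicting A being a sage.
So B is a fool.

A: sage, B: fool, C: fool, D: sage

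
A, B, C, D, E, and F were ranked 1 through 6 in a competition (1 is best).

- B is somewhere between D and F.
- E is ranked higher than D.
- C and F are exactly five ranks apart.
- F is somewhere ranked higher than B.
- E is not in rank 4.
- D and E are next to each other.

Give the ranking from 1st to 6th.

F, B, E, D, A, C

From clue 1: B is in {2,3,4,5}.
From clues 1–3: C is in {1,6}.
From clues 1–4: F → rank 1, C → rank 6.
From clues 1–5: D is in {4,5}.
From clues 1–6: B → rank 2, E → rank 3, D → rank 4, A → rank 5.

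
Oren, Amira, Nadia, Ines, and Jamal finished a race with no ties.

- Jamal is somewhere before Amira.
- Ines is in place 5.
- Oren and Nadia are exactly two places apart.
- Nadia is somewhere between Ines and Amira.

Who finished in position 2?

Oren

With clues 1–2, Ines is ruled out for place 2.
With clues 1–3, Amira is ruled out for place 2.
With clues 1–4, Jamal and Nadia are ruled out for place 2.
So place 2 is Oren.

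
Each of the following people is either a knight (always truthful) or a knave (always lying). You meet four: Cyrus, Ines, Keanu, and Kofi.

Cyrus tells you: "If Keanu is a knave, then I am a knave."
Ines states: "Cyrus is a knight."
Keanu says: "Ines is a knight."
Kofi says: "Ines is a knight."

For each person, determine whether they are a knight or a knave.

Consider Cyrus. Suppose Cyrus is a knave.
Then Cyrus's own statement would have to be false, but it can't be — contradiction.
So Cyrus is a knight.
With that fixed, Ines's statement is true, so Ines is a knight.
With that fixed, Keanu's statement is true, so Keanu is a knight.
With that fixed, Kofi's statement is true, so Kofi is a knight.

Cyrus: knight, Ines: knight, Keanu: knight, Kofi: knight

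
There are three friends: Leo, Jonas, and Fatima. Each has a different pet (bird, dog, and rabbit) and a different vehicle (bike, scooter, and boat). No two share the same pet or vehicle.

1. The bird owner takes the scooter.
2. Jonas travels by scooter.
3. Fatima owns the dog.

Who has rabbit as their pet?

With clues 1–2, Jonas is impossible for the one with pet rabbit.
With clues 1–3, Fatima is impossible for the one with pet rabbit.
That leaves Leo.

Leo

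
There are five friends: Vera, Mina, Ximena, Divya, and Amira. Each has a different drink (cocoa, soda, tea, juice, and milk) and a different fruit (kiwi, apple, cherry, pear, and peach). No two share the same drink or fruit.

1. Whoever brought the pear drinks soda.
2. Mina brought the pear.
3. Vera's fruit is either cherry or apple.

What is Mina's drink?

soda

With clues 1–2, cocoa, juice, milk, and tea are impossible for Mina's drink.
That leaves soda.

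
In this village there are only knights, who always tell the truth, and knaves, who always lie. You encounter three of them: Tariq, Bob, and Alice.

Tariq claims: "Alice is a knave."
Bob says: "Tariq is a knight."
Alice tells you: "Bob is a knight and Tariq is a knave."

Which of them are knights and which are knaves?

Consider Tariq. Suppose Tariq is a knave.
Then no assignment of the remaining roles makes every statement match its speaker's type — contradiction.
So Tariq is a knight.
With that fixed, Bob's statement is true, so Bob is a knight.
With that fixed, Alice's statement is false, so Alice is a knave.

Tariq: knight, Bob: knight, Alice: knave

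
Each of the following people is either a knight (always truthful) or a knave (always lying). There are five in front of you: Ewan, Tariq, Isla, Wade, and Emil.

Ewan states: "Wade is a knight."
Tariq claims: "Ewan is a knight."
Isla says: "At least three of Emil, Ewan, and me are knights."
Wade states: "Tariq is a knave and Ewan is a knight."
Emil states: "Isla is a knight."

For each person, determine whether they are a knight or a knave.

Ewan: knave, Tariq: knave, Isla: knave, Wade: knave, Emil: knave

Consider Ewan. Suppose Ewan is a knight.
Then no assignment of the remaining roles makes every statement match its speaker's type — contradiction.
So Ewan is a knave.
With that fixed, Tariq's statement is false, so Tariq is a knave.
With that fixed, Isla's statement is false, so Isla is a knave.
With that fixed, Wade's statement is false, so Wade is a knave.
With that fixed, Emil's statement is false, so Emil is a knave.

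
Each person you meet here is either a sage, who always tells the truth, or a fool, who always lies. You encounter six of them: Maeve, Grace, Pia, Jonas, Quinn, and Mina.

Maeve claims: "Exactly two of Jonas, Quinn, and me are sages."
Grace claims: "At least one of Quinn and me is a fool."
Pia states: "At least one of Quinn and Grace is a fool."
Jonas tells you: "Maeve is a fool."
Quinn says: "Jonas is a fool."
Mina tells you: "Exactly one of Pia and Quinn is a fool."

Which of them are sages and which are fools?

Maeve: fool, Grace: sage, Pia: sage, Jonas: sage, Quinn: fool, Mina: sage

Consider Maeve. Suppose Maeve is a sage.
Then no assignment of the remaining roles makes every statement match its speaker's type — contradiction.
So Maeve is a fool.
With that fixed, Jonas's statement is true, so Jonas is a sage.
With that fixed, Quinn's statement is false, so Quinn is a fool.
With that fixed, Grace's statement is true, so Grace is a sage.
With that fixed, Pia's statement is true, so Pia is a sage.
With that fixed, Mina's statement is true, so Mina is a sage.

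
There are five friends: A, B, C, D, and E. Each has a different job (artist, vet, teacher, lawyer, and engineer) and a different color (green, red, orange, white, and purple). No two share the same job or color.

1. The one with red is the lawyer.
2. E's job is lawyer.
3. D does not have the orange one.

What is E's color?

red

With clues 1–2, green, orange, purple, and white are impossible for E's color.
That leaves red.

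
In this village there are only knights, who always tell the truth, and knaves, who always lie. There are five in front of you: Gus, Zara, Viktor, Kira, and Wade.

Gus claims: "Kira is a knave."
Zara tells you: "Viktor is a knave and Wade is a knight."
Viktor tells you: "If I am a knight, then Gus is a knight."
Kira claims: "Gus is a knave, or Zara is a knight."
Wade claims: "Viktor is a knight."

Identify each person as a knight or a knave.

Gus: knight, Zara: knave, Viktor: knight, Kira: knave, Wade: knight

Consider Gus. Suppose Gus is a knave.
Then whichever role Viktor has, Viktor's statement has the wrong truth value — contradiction.
So Gus is a knight.
With that fixed, Viktor's statement is true, so Viktor is a knight.
With that fixed, Wade's statement is true, so Wade is a knight.
With that fixed, Zara's statement is false, so Zara is a knave.
With that fixed, Kira's statement is false, so Kira is a knave.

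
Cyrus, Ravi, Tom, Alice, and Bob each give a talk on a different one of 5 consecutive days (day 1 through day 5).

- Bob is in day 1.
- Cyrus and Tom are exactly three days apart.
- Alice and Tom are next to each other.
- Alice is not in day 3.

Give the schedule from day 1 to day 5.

Bob, Cyrus, Ravi, Alice, Tom

From clue 1: Bob → day 1.
From clues 1–2: Cyrus is in {2,5}.
From clues 1–4: Cyrus → day 2, Ravi → day 3, Alice → day 4, Tom → day 5.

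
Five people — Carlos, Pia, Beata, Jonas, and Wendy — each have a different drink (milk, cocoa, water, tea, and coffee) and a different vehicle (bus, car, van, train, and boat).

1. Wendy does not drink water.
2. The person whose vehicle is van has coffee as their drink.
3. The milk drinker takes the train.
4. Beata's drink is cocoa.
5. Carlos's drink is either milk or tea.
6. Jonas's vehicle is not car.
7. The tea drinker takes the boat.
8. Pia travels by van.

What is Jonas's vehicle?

bus

With clues 1–6, car is impossible for Jonas's vehicle.
With clues 1–8, boat, train, and van are impossible for Jonas's vehicle.
That leaves bus.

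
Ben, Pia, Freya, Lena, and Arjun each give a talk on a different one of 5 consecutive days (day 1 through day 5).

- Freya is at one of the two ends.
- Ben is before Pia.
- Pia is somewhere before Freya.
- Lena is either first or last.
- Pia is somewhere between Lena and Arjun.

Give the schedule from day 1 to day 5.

Lena, Ben, Pia, Arjun, Freya

From clue 1: Freya is in {1,5}.
From clues 1–3: Freya → day 5.
From clues 1–4: Lena → day 1.
From clues 1–5: Ben → day 2, Pia → day 3, Arjun → day 4.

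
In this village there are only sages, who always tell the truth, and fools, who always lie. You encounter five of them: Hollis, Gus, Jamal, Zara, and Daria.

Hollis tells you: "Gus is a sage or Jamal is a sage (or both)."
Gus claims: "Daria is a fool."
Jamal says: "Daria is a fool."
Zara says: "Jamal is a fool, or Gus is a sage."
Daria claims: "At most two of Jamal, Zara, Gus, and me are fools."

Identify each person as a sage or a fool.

Hollis: fool, Gus: fool, Jamal: fool, Zara: sage, Daria: sage

Consider Hollis. Suppose Hollis is a sage.
Then no assignment of the remaining roles makes every statement match its speaker's type — contradiction.
So Hollis is a fool.
Consider Gus. Suppose Gus is a sage.
Then Hollis's statement comes out true, contradicting Hollis being a fool.
So Gus is a fool.
Consider Jamal. Suppose Jamal is a sage.
Then Hollis's statement comes out true, contradicting Hollis being a fool.
So Jamal is a fool.
With that fixed, Zara's statement is true, so Zara is a sage.
Consider Daria. Suppose Daria is a fool.
Then Gus's statement comes out true, contradicting Gus being a fool.
So Daria is a sage.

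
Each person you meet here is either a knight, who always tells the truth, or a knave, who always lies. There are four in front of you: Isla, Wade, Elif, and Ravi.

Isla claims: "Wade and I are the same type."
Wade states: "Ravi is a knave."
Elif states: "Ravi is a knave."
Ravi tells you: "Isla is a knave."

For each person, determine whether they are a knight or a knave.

Isla: knight, Wade: knight, Elif: knight, Ravi: knave

Consider Isla. Suppose Isla is a knave.
Then no assignment of the remaining roles makes every statement match its speaker's type — contradiction.
So Isla is a knight.
With that fixed, Ravi's statement is false, so Ravi is a knave.
With that fixed, Wade's statement is true, so Wade is a knight.
With that fixed, Elif's statement is true, so Elif is a knight.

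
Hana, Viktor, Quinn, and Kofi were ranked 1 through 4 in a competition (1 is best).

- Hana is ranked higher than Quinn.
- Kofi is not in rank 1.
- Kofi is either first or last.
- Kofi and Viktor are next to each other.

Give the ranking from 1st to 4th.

From clue 1: Hana is in {1,2,3}.
From clues 1–3: Kofi → rank 4.
From clues 1–4: Hana → rank 1, Quinn → rank 2, Viktor → rank 3.

Hana, Quinn, Viktor, Kofi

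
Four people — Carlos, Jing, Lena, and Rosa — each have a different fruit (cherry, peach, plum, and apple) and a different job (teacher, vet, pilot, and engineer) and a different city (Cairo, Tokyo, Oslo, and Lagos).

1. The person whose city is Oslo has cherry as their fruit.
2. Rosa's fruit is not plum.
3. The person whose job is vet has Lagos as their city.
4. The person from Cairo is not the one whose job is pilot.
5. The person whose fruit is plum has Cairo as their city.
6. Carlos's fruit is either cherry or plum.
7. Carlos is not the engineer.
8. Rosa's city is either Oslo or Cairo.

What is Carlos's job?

teacher

With clues 1–6, vet is impossible for Carlos's job.
With clues 1–7, engineer is impossible for Carlos's job.
With clues 1–8, pilot is impossible for Carlos's job.
That leaves teacher.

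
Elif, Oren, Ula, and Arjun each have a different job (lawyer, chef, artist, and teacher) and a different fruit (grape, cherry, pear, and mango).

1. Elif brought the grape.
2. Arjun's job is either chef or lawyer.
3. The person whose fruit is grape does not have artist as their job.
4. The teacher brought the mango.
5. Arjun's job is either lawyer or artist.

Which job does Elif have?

With clues 1–3, artist is impossible for Elif's job.
With clues 1–4, teacher is impossible for Elif's job.
With clues 1–5, lawyer is impossible for Elif's job.
That leaves chef.

chef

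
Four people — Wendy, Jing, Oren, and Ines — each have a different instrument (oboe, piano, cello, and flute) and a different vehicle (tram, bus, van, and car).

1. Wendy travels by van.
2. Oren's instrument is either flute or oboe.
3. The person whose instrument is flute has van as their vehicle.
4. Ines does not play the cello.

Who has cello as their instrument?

Jing

With clues 1–2, Oren is impossible for the one with instrument cello.
With clues 1–3, Wendy is impossible for the one with instrument cello.
With clues 1–4, Ines is impossible for the one with instrument cello.
That leaves Jing.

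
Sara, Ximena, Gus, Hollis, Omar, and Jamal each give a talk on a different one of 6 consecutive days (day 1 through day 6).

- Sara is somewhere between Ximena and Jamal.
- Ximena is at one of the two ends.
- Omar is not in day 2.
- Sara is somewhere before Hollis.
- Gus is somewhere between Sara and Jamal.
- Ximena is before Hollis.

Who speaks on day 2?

With clues 1–2, Ximena is ruled out for day 2.
With clues 1–3, Omar is ruled out for day 2.
With clues 1–4, Hollis is ruled out for day 2.
With clues 1–6, Gus and Jamal are ruled out for day 2.
So day 2 is Sara.

Sara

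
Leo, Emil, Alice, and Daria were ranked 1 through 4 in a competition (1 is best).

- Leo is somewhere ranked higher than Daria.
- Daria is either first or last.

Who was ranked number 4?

Daria

With clue 1, Leo is ruled out for rank 4.
With clues 1–2, Alice and Emil are ruled out for rank 4.
So rank 4 is Daria.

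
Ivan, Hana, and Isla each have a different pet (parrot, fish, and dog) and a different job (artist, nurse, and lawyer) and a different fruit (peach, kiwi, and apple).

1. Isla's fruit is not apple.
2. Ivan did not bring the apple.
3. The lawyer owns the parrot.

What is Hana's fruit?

With clues 1–2, kiwi and peach are impossible for Hana's fruit.
That leaves apple.

apple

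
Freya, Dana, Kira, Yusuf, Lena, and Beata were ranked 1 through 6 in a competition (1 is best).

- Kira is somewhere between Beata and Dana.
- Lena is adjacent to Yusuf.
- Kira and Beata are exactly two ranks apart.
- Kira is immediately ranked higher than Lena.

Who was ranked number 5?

Yusuf

With clues 1–3, Beata and Dana are ruled out for rank 5.
With clues 1–4, Freya, Kira, and Lena are ruled out for rank 5.
So rank 5 is Yusuf.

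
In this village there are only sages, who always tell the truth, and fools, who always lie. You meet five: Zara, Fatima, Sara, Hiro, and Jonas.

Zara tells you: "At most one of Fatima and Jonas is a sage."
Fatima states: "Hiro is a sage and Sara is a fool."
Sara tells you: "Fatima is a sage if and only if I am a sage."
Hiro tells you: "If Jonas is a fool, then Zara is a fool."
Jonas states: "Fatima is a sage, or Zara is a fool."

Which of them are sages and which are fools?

Consider Zara. Suppose Zara is a sage.
Then no assignment of the remaining roles makes every statement match its speaker's type — contradiction.
So Zara is a fool.
With that fixed, Hiro's statement is true, so Hiro is a sage.
With that fixed, Jonas's statement is true, so Jonas is a sage.
Consider Fatima. Suppose Fatima is a fool.
Then Zara's statement comes out true, contradicting Zara being a fool.
So Fatima is a sage.
Consider Sara. Suppose Sara is a sage.
Then Fatima's statement comes out false, contradicting Fatima being a sage.
So Sara is a fool.

Zara: fool, Fatima: sage, Sara: fool, Hiro: sage, Jonas: sage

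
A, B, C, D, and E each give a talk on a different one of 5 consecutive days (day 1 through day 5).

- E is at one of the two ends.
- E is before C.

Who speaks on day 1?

With clues 1–2, A, B, C, and D are ruled out for day 1.
So day 1 is E.

E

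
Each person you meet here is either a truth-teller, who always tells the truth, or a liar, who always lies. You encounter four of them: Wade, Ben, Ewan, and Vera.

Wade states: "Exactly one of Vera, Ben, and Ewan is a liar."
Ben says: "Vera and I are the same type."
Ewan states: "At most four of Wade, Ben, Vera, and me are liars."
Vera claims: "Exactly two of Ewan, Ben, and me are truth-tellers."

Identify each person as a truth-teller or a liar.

Regardless of anyone's role, Ewan's statement is true, so Ewan is a truth-teller.
Consider Wade. Suppose Wade is a liar.
Then no assignment of the remaining roles makes every statement match its speaker's type — contradiction.
So Wade is a truth-teller.
Consider Ben. Suppose Ben is a truth-teller.
Then whichever role Vera has, Vera's statement has the wrong truth value — contradiction.
So Ben is a liar.
Consider Vera. Suppose Vera is a liar.
Then Wade's statement comes out false, contradicting Wade being a truth-teller.
So Vera is a truth-teller.

Wade: truth-teller, Ben: liar, Ewan: truth-teller, Vera: truth-teller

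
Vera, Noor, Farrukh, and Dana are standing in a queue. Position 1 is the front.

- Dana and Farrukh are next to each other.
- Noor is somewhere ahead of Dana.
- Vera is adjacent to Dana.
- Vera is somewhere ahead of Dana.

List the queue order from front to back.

From clues 1–2: Noor is in {1,2}.
From clues 1–3: Noor → position 1, Dana → position 3.
From clues 1–4: Vera → position 2, Farrukh → position 4.

Noor, Vera, Dana, Farrukh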